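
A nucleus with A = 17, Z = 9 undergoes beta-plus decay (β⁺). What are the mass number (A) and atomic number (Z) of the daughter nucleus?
Daughter: A = 17, Z = 8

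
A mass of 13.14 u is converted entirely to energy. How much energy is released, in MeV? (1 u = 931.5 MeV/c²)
E = mc² = 12240 MeV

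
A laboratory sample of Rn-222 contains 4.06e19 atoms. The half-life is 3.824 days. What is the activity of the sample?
A = λN = 7.359e18 decays/day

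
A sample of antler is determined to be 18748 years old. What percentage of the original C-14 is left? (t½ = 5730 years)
N/N₀ = (1/2)^(t/t½) = 0.1035 = 10.4%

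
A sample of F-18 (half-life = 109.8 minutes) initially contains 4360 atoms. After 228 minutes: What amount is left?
N = N₀(1/2)^(t/t½) = 1034 atoms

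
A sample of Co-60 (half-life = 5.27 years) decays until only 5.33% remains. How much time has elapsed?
t = t½ × log₂(N₀/N) = 22.29 years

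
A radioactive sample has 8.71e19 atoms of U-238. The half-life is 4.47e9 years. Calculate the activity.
A = λN = 1.351e10 decays/year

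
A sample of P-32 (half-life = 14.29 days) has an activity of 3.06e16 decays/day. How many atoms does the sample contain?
N = A/λ = 6.309e17 atoms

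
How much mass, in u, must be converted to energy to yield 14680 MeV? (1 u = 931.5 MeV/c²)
m = E/c² = 15.76 u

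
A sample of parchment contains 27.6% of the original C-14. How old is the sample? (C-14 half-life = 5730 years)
Age = t½ × log₂(1/ratio) = 10640 years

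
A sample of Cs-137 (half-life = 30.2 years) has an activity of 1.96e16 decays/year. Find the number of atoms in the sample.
N = A/λ = 8.54e17 atoms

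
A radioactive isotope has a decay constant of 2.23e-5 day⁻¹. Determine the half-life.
t½ = ln(2)/λ = 31080 days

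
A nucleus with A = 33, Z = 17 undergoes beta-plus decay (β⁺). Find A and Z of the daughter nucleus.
Daughter: A = 33, Z = 16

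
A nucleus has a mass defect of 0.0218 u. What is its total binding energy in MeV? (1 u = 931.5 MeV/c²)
B.E. = Δm × 931.5 = 20.31 MeV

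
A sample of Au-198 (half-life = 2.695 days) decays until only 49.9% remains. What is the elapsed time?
t = t½ × log₂(N₀/N) = 2.703 days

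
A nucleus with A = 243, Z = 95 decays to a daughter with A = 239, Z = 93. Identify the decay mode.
ΔA = -4, ΔZ = -2 ⇒ alpha decay (α)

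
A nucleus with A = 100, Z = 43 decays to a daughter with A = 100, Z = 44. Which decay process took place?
ΔA = 0, ΔZ = +1 ⇒ beta-minus decay (β⁻)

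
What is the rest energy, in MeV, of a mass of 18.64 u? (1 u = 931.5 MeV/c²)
E = mc² = 17360 MeV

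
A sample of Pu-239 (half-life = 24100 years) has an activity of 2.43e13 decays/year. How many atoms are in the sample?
N = A/λ = 8.449e17 atoms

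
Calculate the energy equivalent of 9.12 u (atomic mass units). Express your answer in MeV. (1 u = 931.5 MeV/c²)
E = mc² = 8495 MeV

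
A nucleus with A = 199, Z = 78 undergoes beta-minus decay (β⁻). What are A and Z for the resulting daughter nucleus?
Daughter: A = 199, Z = 79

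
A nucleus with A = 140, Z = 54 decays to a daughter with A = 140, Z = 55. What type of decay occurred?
ΔA = 0, ΔZ = +1 ⇒ beta-minus decay (β⁻)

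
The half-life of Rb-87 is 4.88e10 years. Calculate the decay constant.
λ = ln(2)/t½ = 1.42e-11 year⁻¹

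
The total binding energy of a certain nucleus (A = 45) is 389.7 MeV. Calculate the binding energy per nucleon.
B.E./A = 389.7/45 = 8.66 MeV/nucleon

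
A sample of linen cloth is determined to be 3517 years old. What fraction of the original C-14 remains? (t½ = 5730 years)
N/N₀ = (1/2)^(t/t½) = 0.6535 = 65.3%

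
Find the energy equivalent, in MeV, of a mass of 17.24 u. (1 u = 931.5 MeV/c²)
E = mc² = 16060 MeV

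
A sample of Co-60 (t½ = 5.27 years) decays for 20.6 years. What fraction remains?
N/N₀ = (1/2)^(t/t½) = 0.06657 = 6.66%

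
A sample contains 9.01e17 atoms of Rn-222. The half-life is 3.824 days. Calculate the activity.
A = λN = 1.633e17 decays/day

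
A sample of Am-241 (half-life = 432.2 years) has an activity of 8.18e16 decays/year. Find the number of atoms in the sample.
N = A/λ = 5.1e19 atoms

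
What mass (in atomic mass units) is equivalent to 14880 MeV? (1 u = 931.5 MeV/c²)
m = E/c² = 15.97 u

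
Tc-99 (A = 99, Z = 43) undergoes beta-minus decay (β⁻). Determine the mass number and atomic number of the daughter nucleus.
Daughter: A = 99, Z = 44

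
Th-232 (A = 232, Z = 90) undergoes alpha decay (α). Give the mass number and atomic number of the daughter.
Daughter: A = 228, Z = 88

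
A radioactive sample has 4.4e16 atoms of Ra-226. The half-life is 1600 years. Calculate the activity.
A = λN = 1.906e13 decays/year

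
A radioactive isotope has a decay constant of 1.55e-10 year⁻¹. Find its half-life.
t½ = ln(2)/λ = 4.472e9 years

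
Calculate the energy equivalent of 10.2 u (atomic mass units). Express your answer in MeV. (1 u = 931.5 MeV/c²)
E = mc² = 9501 MeV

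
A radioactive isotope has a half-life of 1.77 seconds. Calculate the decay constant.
λ = ln(2)/t½ = 0.3916 second⁻¹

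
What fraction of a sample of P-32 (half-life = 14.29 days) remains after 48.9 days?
N/N₀ = (1/2)^(t/t½) = 0.0933 = 9.33%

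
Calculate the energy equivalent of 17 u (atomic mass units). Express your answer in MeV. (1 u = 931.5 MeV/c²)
E = mc² = 15840 MeV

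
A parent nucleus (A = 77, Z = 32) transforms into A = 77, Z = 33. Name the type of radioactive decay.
ΔA = 0, ΔZ = +1 ⇒ beta-minus decay (β⁻)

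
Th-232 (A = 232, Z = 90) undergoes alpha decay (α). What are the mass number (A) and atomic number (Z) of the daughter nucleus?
Daughter: A = 228, Z = 88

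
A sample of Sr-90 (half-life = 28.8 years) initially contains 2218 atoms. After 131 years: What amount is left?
N = N₀(1/2)^(t/t½) = 94.77 atoms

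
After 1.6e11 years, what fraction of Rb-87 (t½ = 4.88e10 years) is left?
N/N₀ = (1/2)^(t/t½) = 0.103 = 10.3%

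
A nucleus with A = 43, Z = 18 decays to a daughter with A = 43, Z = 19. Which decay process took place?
ΔA = 0, ΔZ = +1 ⇒ beta-minus decay (β⁻)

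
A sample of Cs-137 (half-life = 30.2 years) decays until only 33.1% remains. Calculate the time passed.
t = t½ × log₂(N₀/N) = 48.17 years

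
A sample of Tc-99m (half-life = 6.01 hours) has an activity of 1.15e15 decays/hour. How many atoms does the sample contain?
N = A/λ = 9.971e15 atoms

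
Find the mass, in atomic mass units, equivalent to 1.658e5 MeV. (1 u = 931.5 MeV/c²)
m = E/c² = 178 u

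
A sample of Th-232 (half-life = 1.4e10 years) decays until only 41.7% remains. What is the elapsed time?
t = t½ × log₂(N₀/N) = 1.767e10 years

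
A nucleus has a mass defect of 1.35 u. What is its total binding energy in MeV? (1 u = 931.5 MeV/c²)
B.E. = Δm × 931.5 = 1258 MeV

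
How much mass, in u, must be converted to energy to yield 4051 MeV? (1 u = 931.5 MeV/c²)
m = E/c² = 4.349 u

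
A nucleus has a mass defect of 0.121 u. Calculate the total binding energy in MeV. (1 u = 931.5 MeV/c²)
B.E. = Δm × 931.5 = 112.7 MeV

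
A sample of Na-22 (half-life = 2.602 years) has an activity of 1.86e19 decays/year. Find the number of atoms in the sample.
N = A/λ = 6.982e19 atoms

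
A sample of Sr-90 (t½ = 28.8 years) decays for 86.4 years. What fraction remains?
N/N₀ = (1/2)^(t/t½) = 0.125 = 12.5%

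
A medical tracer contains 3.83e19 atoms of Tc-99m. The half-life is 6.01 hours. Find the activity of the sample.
A = λN = 4.417e18 decays/hour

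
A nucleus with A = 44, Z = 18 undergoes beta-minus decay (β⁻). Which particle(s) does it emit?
β⁻: electron (e⁻) + antineutrino (ν̄ₑ)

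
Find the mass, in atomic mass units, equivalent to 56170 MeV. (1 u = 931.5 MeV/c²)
m = E/c² = 60.3 u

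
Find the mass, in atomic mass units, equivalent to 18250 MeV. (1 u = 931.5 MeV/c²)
m = E/c² = 19.59 u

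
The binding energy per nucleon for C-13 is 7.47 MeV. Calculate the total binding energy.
B.E. = 7.47 × 13 = 97.11 MeV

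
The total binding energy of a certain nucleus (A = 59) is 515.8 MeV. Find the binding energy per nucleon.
B.E./A = 515.8/59 = 8.742 MeV/nucleon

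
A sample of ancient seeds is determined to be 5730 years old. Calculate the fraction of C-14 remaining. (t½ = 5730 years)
N/N₀ = (1/2)^(t/t½) = 0.5 = 50%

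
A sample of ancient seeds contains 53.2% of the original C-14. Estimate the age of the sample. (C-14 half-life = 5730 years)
Age = t½ × log₂(1/ratio) = 5217 years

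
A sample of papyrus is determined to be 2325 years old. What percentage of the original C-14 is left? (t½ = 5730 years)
N/N₀ = (1/2)^(t/t½) = 0.7548 = 75.5%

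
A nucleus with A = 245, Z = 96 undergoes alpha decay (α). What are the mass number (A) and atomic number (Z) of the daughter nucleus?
Daughter: A = 241, Z = 94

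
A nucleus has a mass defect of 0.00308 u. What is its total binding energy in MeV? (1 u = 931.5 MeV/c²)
B.E. = Δm × 931.5 = 2.869 MeV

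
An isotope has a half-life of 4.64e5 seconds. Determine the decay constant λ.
λ = ln(2)/t½ = 1.494e-6 second⁻¹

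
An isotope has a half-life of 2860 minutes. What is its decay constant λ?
λ = ln(2)/t½ = 2.424e-4 minute⁻¹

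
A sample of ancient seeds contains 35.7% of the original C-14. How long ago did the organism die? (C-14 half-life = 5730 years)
Age = t½ × log₂(1/ratio) = 8515 years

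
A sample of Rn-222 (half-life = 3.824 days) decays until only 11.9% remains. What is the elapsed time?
t = t½ × log₂(N₀/N) = 11.74 days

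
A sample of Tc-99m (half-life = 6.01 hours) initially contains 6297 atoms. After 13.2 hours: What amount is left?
N = N₀(1/2)^(t/t½) = 1374 atoms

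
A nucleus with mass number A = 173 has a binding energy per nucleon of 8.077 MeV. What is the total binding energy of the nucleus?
B.E. = 8.077 × 173 = 1397 MeV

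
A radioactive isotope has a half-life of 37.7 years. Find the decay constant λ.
λ = ln(2)/t½ = 0.01839 year⁻¹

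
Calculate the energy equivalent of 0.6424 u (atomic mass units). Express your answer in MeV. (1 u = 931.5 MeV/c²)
E = mc² = 598.4 MeV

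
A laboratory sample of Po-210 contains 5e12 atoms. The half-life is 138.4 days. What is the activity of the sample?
A = λN = 2.504e10 decays/day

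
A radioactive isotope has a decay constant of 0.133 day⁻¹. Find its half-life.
t½ = ln(2)/λ = 5.212 days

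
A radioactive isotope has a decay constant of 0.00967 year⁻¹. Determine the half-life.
t½ = ln(2)/λ = 71.68 years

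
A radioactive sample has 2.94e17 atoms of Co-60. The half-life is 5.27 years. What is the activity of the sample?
A = λN = 3.867e16 decays/year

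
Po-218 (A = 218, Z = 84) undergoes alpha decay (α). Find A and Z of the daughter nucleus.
Daughter: A = 214, Z = 82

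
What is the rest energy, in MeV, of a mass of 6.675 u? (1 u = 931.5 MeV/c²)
E = mc² = 6218 MeV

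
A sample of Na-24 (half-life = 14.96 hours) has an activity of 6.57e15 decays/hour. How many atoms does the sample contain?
N = A/λ = 1.418e17 atoms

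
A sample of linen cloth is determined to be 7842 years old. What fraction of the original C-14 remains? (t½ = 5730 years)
N/N₀ = (1/2)^(t/t½) = 0.3873 = 38.7%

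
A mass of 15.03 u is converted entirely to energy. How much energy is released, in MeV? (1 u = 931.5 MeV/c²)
E = mc² = 14000 MeV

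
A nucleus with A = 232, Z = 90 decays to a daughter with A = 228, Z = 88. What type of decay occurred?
ΔA = -4, ΔZ = -2 ⇒ alpha decay (α)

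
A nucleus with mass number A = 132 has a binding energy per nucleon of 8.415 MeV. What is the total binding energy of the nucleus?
B.E. = 8.415 × 132 = 1111 MeV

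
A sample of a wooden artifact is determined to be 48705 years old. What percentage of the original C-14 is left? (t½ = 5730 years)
N/N₀ = (1/2)^(t/t½) = 0.002762 = 0.276%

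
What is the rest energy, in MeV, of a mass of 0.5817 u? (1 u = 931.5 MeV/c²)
E = mc² = 541.9 MeV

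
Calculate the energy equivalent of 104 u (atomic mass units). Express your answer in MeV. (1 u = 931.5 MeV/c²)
E = mc² = 96880 MeV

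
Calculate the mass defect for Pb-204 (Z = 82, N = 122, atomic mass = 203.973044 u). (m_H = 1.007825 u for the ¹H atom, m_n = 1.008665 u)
Δm = Z·m_H + N·m_n − M = 1.726 u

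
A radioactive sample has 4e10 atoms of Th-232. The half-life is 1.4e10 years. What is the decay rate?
A = λN = 1.98 decays/year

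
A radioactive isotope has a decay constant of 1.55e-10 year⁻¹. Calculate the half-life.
t½ = ln(2)/λ = 4.472e9 years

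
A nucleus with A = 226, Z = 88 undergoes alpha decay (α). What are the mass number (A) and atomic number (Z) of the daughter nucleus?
Daughter: A = 222, Z = 86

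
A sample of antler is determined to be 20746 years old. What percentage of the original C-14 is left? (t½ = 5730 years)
N/N₀ = (1/2)^(t/t½) = 0.0813 = 8.13%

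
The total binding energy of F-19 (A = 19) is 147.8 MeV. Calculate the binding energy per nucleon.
B.E./A = 147.8/19 = 7.779 MeV/nucleon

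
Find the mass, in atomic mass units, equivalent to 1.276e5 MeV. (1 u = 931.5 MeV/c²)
m = E/c² = 137 u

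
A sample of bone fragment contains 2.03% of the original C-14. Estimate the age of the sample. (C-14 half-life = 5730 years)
Age = t½ × log₂(1/ratio) = 32220 years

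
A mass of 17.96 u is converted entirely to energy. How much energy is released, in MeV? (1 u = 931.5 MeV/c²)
E = mc² = 16730 MeV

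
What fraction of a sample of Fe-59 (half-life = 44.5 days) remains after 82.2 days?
N/N₀ = (1/2)^(t/t½) = 0.2779 = 27.8%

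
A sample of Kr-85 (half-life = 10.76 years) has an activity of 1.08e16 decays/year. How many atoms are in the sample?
N = A/λ = 1.677e17 atoms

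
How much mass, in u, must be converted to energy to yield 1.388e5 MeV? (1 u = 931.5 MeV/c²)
m = E/c² = 149 u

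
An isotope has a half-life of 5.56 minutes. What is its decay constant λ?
λ = ln(2)/t½ = 0.1247 minute⁻¹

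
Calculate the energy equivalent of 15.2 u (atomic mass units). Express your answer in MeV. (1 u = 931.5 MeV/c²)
E = mc² = 14160 MeV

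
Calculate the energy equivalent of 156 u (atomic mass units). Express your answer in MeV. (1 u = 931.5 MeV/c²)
E = mc² = 1.453e5 MeV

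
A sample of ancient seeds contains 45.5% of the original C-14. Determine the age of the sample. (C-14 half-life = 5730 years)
Age = t½ × log₂(1/ratio) = 6510 years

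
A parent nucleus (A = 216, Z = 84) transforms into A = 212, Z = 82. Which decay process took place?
ΔA = -4, ΔZ = -2 ⇒ alpha decay (α)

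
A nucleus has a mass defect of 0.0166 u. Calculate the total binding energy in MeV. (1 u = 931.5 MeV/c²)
B.E. = Δm × 931.5 = 15.46 MeV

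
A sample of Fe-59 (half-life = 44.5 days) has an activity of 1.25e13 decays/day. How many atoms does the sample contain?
N = A/λ = 8.025e14 atoms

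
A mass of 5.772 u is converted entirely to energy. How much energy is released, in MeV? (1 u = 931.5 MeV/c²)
E = mc² = 5377 MeV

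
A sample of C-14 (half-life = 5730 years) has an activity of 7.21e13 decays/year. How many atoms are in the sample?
N = A/λ = 5.96e17 atoms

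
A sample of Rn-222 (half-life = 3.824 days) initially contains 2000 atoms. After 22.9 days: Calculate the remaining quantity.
N = N₀(1/2)^(t/t½) = 31.5 atoms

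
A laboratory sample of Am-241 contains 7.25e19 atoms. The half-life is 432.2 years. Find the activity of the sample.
A = λN = 1.163e17 decays/year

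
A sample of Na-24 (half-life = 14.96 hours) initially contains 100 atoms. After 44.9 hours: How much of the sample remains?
N = N₀(1/2)^(t/t½) = 12.49 atoms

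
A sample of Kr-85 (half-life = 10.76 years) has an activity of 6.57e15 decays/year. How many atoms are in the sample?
N = A/λ = 1.02e17 atoms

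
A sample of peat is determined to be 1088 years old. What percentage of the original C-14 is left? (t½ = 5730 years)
N/N₀ = (1/2)^(t/t½) = 0.8767 = 87.7%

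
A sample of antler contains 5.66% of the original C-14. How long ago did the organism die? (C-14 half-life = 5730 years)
Age = t½ × log₂(1/ratio) = 23740 years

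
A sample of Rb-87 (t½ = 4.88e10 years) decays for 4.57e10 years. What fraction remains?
N/N₀ = (1/2)^(t/t½) = 0.5225 = 52.3%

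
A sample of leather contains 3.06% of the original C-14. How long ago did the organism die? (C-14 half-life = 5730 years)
Age = t½ × log₂(1/ratio) = 28820 years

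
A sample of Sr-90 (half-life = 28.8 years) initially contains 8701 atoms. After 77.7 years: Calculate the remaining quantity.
N = N₀(1/2)^(t/t½) = 1341 atoms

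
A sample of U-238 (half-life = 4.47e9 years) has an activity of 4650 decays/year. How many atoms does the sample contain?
N = A/λ = 2.999e13 atoms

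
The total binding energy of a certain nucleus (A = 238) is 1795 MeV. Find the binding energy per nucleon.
B.E./A = 1795/238 = 7.542 MeV/nucleon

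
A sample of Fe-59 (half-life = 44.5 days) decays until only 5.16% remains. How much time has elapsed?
t = t½ × log₂(N₀/N) = 190.3 days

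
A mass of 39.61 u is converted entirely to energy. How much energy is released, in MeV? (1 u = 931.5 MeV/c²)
E = mc² = 36900 MeV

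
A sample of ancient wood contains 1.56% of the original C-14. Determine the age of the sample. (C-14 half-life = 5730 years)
Age = t½ × log₂(1/ratio) = 34390 years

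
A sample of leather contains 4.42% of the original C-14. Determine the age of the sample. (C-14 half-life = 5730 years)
Age = t½ × log₂(1/ratio) = 25780 years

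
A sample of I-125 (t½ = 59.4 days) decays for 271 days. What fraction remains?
N/N₀ = (1/2)^(t/t½) = 0.04233 = 4.23%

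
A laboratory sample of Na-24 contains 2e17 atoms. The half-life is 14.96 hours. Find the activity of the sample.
A = λN = 9.267e15 decays/hour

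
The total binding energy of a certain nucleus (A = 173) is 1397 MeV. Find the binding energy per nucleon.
B.E./A = 1397/173 = 8.075 MeV/nucleon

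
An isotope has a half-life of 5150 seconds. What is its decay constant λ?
λ = ln(2)/t½ = 1.346e-4 second⁻¹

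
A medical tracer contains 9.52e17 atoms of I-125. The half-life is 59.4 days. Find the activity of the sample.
A = λN = 1.111e16 decays/day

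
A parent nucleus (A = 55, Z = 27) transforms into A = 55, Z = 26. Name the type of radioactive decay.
ΔA = 0, ΔZ = -1 ⇒ beta-plus decay (β⁺) or electron capture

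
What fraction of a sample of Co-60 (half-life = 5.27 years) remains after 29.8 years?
N/N₀ = (1/2)^(t/t½) = 0.01985 = 1.99%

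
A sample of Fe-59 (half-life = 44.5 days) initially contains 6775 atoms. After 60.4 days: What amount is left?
N = N₀(1/2)^(t/t½) = 2644 atoms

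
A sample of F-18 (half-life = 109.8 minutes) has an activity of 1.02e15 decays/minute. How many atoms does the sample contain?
N = A/λ = 1.616e17 atoms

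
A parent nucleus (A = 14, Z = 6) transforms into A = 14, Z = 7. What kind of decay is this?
ΔA = 0, ΔZ = +1 ⇒ beta-minus decay (β⁻)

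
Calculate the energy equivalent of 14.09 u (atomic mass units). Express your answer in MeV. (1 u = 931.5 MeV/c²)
E = mc² = 13120 MeV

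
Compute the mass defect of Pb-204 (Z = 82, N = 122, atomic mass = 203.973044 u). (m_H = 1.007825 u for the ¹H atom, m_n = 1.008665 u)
Δm = Z·m_H + N·m_n − M = 1.726 u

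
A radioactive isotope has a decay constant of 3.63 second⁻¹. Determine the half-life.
t½ = ln(2)/λ = 0.1909 seconds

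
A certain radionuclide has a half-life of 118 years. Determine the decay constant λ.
λ = ln(2)/t½ = 0.005874 year⁻¹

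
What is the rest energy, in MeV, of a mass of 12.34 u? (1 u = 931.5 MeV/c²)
E = mc² = 11490 MeV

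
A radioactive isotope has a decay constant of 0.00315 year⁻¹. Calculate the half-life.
t½ = ln(2)/λ = 220 years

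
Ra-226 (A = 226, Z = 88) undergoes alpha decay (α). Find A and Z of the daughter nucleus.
Daughter: A = 222, Z = 86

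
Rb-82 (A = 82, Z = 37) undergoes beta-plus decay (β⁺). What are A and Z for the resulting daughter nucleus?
Daughter: A = 82, Z = 36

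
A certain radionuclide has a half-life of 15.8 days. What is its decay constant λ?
λ = ln(2)/t½ = 0.04387 day⁻¹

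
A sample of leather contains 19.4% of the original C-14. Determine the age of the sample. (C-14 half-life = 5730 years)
Age = t½ × log₂(1/ratio) = 13560 years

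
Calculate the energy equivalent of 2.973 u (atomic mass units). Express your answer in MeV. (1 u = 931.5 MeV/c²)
E = mc² = 2769 MeV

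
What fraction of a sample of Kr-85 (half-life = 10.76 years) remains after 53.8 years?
N/N₀ = (1/2)^(t/t½) = 0.03125 = 3.12%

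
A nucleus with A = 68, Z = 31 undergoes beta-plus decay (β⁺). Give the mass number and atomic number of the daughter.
Daughter: A = 68, Z = 30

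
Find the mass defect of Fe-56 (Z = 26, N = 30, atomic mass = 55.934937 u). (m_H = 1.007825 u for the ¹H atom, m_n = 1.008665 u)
Δm = Z·m_H + N·m_n − M = 0.5285 u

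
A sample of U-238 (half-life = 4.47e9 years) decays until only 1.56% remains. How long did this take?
t = t½ × log₂(N₀/N) = 2.683e10 years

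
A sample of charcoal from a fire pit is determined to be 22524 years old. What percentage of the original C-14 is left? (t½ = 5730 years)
N/N₀ = (1/2)^(t/t½) = 0.06557 = 6.56%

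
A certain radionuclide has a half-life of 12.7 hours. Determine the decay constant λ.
λ = ln(2)/t½ = 0.05458 hour⁻¹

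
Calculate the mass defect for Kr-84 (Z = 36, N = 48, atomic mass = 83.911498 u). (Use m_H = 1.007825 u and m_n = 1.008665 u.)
Δm = Z·m_H + N·m_n − M = 0.7861 u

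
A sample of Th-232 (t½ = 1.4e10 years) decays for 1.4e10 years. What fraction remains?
N/N₀ = (1/2)^(t/t½) = 0.5 = 50%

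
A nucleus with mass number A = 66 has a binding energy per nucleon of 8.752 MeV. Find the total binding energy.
B.E. = 8.752 × 66 = 577.6 MeV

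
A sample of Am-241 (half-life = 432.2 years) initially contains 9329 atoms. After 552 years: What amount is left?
N = N₀(1/2)^(t/t½) = 3849 atoms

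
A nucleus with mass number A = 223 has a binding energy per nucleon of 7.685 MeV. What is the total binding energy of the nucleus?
B.E. = 7.685 × 223 = 1714 MeV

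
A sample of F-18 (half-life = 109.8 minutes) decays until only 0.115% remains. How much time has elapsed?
t = t½ × log₂(N₀/N) = 1072 minutes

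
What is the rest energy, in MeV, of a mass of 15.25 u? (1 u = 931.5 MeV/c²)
E = mc² = 14210 MeV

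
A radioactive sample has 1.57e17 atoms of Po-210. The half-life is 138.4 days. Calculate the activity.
A = λN = 7.863e14 decays/day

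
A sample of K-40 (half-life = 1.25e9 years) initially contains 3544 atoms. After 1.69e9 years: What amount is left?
N = N₀(1/2)^(t/t½) = 1388 atoms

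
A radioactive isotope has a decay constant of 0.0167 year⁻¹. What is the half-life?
t½ = ln(2)/λ = 41.51 years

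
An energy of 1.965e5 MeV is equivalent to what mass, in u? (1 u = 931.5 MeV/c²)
m = E/c² = 211 u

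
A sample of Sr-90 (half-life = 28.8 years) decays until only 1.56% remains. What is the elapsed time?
t = t½ × log₂(N₀/N) = 172.9 years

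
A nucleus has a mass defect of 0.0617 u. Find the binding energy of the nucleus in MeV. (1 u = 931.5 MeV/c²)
B.E. = Δm × 931.5 = 57.47 MeV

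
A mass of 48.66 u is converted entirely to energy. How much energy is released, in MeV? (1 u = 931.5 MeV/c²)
E = mc² = 45330 MeV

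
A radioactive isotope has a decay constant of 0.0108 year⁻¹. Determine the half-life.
t½ = ln(2)/λ = 64.18 years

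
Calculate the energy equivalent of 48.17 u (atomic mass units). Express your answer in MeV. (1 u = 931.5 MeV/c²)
E = mc² = 44870 MeV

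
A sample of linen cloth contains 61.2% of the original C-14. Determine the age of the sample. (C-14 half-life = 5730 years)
Age = t½ × log₂(1/ratio) = 4059 years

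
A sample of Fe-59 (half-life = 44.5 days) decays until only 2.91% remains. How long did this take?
t = t½ × log₂(N₀/N) = 227.1 days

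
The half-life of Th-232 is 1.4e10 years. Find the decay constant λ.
λ = ln(2)/t½ = 4.951e-11 year⁻¹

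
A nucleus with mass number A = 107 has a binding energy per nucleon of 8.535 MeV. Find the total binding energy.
B.E. = 8.535 × 107 = 913.2 MeV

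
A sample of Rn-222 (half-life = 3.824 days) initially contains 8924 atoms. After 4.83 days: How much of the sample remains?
N = N₀(1/2)^(t/t½) = 3718 atoms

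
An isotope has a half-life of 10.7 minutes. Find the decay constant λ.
λ = ln(2)/t½ = 0.06478 minute⁻¹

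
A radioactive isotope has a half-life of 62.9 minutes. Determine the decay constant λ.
λ = ln(2)/t½ = 0.01102 minute⁻¹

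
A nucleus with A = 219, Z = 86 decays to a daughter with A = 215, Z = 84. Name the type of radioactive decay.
ΔA = -4, ΔZ = -2 ⇒ alpha decay (α)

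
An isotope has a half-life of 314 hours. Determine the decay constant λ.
λ = ln(2)/t½ = 0.002207 hour⁻¹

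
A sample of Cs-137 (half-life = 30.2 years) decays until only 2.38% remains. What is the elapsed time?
t = t½ × log₂(N₀/N) = 162.9 years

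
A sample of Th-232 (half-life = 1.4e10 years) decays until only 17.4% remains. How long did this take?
t = t½ × log₂(N₀/N) = 3.532e10 years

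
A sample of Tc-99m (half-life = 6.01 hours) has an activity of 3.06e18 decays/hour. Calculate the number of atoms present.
N = A/λ = 2.653e19 atoms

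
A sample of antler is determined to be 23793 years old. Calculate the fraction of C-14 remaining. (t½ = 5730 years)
N/N₀ = (1/2)^(t/t½) = 0.05624 = 5.62%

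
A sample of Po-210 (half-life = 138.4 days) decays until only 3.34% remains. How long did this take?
t = t½ × log₂(N₀/N) = 678.7 days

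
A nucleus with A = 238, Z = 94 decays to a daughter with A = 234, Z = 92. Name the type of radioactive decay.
ΔA = -4, ΔZ = -2 ⇒ alpha decay (α)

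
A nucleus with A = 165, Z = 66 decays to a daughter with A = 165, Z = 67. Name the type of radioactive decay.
ΔA = 0, ΔZ = +1 ⇒ beta-minus decay (β⁻)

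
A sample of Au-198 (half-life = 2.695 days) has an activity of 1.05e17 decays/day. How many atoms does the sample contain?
N = A/λ = 4.082e17 atoms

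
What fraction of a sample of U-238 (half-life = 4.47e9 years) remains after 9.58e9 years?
N/N₀ = (1/2)^(t/t½) = 0.2264 = 22.6%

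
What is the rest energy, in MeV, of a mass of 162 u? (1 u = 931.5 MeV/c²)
E = mc² = 1.509e5 MeV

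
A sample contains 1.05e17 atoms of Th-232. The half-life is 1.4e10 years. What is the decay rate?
A = λN = 5.199e6 decays/year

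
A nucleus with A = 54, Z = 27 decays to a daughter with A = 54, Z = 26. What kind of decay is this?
ΔA = 0, ΔZ = -1 ⇒ beta-plus decay (β⁺) or electron capture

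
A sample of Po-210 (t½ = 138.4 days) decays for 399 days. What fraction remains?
N/N₀ = (1/2)^(t/t½) = 0.1356 = 13.6%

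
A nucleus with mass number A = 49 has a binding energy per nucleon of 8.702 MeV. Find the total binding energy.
B.E. = 8.702 × 49 = 426.4 MeV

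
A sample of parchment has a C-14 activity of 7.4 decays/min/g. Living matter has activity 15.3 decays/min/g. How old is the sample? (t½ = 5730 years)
Age = t½ × log₂(A₀/A) = 6005 years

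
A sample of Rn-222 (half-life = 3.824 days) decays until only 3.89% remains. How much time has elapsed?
t = t½ × log₂(N₀/N) = 17.91 days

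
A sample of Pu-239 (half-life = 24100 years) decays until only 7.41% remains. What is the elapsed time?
t = t½ × log₂(N₀/N) = 90480 years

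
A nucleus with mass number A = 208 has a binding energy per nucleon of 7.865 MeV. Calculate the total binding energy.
B.E. = 7.865 × 208 = 1636 MeV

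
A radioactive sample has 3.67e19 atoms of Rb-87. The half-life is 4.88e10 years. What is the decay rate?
A = λN = 5.213e8 decays/year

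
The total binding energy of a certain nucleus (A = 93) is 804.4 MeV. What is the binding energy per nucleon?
B.E./A = 804.4/93 = 8.649 MeV/nucleon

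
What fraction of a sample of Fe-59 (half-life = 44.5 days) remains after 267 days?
N/N₀ = (1/2)^(t/t½) = 0.01562 = 1.56%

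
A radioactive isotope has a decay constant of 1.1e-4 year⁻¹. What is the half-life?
t½ = ln(2)/λ = 6301 years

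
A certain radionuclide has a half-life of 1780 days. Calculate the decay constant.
λ = ln(2)/t½ = 3.894e-4 day⁻¹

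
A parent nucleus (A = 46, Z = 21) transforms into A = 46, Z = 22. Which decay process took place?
ΔA = 0, ΔZ = +1 ⇒ beta-minus decay (β⁻)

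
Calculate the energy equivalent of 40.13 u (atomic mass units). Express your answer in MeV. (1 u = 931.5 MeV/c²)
E = mc² = 37380 MeV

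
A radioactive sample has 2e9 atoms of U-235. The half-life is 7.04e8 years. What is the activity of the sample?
A = λN = 1.969 decays/year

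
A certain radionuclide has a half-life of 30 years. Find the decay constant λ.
λ = ln(2)/t½ = 0.0231 year⁻¹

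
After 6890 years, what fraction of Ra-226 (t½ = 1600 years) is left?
N/N₀ = (1/2)^(t/t½) = 0.05055 = 5.05%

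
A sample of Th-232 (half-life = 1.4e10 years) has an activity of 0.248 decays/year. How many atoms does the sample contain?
N = A/λ = 5.009e9 atoms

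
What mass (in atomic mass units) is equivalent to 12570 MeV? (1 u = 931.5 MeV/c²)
m = E/c² = 13.49 u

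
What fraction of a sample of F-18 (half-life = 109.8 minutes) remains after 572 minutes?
N/N₀ = (1/2)^(t/t½) = 0.02703 = 2.7%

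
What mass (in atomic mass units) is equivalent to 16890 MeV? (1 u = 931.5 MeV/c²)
m = E/c² = 18.13 u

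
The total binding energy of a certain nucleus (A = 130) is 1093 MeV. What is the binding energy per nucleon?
B.E./A = 1093/130 = 8.408 MeV/nucleon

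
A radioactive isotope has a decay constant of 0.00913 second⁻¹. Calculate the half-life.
t½ = ln(2)/λ = 75.92 seconds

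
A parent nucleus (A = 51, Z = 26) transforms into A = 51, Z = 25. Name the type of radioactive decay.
ΔA = 0, ΔZ = -1 ⇒ beta-plus decay (β⁺) or electron capture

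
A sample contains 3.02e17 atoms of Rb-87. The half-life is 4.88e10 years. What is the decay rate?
A = λN = 4.29e6 decays/year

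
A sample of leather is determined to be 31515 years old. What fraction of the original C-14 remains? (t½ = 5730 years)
N/N₀ = (1/2)^(t/t½) = 0.0221 = 2.21%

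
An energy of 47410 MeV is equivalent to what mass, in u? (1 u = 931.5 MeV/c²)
m = E/c² = 50.9 u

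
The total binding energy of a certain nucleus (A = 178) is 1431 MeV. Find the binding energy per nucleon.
B.E./A = 1431/178 = 8.039 MeV/nucleon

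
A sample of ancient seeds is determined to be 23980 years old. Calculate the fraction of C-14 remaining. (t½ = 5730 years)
N/N₀ = (1/2)^(t/t½) = 0.05498 = 5.5%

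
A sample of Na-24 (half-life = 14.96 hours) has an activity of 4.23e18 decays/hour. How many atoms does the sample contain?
N = A/λ = 9.129e19 atoms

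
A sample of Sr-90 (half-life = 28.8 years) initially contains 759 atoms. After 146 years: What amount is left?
N = N₀(1/2)^(t/t½) = 22.6 atoms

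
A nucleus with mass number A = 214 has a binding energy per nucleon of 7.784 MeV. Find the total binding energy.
B.E. = 7.784 × 214 = 1666 MeV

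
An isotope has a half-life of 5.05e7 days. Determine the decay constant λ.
λ = ln(2)/t½ = 1.373e-8 day⁻¹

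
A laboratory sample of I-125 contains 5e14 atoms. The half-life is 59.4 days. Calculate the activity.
A = λN = 5.835e12 decays/day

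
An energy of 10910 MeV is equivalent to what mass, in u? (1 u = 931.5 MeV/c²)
m = E/c² = 11.71 u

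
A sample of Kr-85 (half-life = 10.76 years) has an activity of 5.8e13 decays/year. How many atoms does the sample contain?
N = A/λ = 9.004e14 atoms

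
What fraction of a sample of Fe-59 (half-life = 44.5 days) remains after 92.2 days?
N/N₀ = (1/2)^(t/t½) = 0.2378 = 23.8%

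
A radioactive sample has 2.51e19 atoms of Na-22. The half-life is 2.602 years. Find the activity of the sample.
A = λN = 6.686e18 decays/year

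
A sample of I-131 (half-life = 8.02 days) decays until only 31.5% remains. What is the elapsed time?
t = t½ × log₂(N₀/N) = 13.37 days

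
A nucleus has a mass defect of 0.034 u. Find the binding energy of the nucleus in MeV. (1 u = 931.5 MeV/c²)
B.E. = Δm × 931.5 = 31.67 MeV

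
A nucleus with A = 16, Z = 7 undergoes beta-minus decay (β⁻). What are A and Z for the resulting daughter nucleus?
Daughter: A = 16, Z = 8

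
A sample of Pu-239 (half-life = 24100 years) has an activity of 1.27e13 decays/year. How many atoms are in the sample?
N = A/λ = 4.416e17 atoms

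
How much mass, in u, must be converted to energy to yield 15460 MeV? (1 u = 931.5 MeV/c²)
m = E/c² = 16.6 u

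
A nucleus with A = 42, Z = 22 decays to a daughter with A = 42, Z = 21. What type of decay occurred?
ΔA = 0, ΔZ = -1 ⇒ beta-plus decay (β⁺) or electron capture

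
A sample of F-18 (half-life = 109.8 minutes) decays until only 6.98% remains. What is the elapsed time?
t = t½ × log₂(N₀/N) = 421.7 minutes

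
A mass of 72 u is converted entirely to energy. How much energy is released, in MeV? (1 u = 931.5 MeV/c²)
E = mc² = 67070 MeV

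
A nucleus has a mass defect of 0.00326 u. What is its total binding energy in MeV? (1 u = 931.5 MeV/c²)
B.E. = Δm × 931.5 = 3.037 MeV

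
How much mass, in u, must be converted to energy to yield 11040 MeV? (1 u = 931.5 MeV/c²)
m = E/c² = 11.85 u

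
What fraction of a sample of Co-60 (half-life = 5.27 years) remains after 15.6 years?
N/N₀ = (1/2)^(t/t½) = 0.1285 = 12.9%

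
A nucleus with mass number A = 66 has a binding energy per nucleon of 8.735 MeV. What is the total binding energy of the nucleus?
B.E. = 8.735 × 66 = 576.5 MeV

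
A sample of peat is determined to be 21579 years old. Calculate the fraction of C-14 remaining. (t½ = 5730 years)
N/N₀ = (1/2)^(t/t½) = 0.07351 = 7.35%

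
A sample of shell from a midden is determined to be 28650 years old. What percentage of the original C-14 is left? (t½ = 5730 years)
N/N₀ = (1/2)^(t/t½) = 0.03125 = 3.12%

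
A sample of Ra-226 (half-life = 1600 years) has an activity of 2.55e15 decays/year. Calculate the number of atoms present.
N = A/λ = 5.886e18 atoms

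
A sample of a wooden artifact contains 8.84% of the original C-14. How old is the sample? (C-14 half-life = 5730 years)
Age = t½ × log₂(1/ratio) = 20050 years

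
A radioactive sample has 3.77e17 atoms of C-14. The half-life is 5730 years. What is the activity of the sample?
A = λN = 4.56e13 decays/year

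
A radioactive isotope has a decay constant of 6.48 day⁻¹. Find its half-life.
t½ = ln(2)/λ = 0.107 days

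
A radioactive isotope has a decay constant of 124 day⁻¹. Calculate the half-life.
t½ = ln(2)/λ = 0.00559 days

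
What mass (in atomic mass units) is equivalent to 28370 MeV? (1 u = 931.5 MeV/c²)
m = E/c² = 30.46 u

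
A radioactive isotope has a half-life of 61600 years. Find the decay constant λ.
λ = ln(2)/t½ = 1.125e-5 year⁻¹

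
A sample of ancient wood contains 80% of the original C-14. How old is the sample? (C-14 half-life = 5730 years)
Age = t½ × log₂(1/ratio) = 1845 years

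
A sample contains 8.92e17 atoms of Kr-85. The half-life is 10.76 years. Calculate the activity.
A = λN = 5.746e16 decays/year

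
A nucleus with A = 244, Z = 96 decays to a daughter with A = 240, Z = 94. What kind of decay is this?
ΔA = -4, ΔZ = -2 ⇒ alpha decay (α)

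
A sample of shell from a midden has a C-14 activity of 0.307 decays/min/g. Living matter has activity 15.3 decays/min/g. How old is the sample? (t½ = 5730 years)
Age = t½ × log₂(A₀/A) = 32310 years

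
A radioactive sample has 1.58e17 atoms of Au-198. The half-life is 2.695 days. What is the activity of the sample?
A = λN = 4.064e16 decays/day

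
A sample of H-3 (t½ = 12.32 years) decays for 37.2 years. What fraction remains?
N/N₀ = (1/2)^(t/t½) = 0.1233 = 12.3%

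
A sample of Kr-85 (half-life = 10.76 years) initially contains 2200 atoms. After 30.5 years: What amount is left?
N = N₀(1/2)^(t/t½) = 308.4 atoms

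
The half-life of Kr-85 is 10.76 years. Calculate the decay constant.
λ = ln(2)/t½ = 0.06442 year⁻¹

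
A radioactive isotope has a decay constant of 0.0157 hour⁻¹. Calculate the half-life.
t½ = ln(2)/λ = 44.15 hours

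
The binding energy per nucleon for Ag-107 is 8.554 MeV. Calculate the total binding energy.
B.E. = 8.554 × 107 = 915.3 MeV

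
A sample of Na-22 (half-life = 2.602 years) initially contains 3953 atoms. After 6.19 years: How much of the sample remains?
N = N₀(1/2)^(t/t½) = 760 atoms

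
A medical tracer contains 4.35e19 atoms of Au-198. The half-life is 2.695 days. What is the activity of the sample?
A = λN = 1.119e19 decays/day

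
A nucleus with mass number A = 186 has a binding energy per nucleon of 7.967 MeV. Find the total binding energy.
B.E. = 7.967 × 186 = 1482 MeV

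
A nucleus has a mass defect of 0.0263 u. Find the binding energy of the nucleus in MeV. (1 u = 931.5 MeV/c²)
B.E. = Δm × 931.5 = 24.5 MeV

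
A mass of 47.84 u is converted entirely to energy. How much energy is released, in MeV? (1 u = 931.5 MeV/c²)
E = mc² = 44560 MeV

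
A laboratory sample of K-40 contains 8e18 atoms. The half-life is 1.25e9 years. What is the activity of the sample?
A = λN = 4.436e9 decays/year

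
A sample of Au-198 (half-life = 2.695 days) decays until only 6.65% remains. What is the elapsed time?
t = t½ × log₂(N₀/N) = 10.54 days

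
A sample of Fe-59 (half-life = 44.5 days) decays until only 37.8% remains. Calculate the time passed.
t = t½ × log₂(N₀/N) = 62.46 days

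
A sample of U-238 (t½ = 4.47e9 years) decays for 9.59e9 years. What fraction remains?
N/N₀ = (1/2)^(t/t½) = 0.226 = 22.6%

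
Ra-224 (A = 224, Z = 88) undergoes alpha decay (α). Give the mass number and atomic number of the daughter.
Daughter: A = 220, Z = 86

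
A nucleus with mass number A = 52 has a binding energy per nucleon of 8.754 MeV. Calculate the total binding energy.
B.E. = 8.754 × 52 = 455.2 MeV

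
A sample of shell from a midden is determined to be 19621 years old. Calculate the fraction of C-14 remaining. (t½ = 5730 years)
N/N₀ = (1/2)^(t/t½) = 0.09315 = 9.32%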